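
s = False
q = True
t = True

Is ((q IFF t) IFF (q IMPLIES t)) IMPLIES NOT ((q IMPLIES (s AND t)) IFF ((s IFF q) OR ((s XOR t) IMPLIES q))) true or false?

Substituting s=False, q=True, t=True:
q IFF t = True IFF True = True
q IMPLIES t = True IMPLIES True = True
(q IFF t) IFF (q IMPLIES t) = True IFF True = True
s AND t = False AND True = False
q IMPLIES (s AND t) = True IMPLIES False = False
s IFF q = False IFF True = False
s XOR t = False XOR True = True
(s XOR t) IMPLIES q = True IMPLIES True = True
(s IFF q) OR ((s XOR t) IMPLIES q) = False OR True = True
(q IMPLIES (s AND t)) IFF ((s IFF q) OR ((s XOR t) IMPLIES q)) = False IFF True = False
NOT ((q IMPLIES (s AND t)) IFF ((s IFF q) OR ((s XOR t) IMPLIES q))) = NOT False = True
((q IFF t) IFF (q IMPLIES t)) IMPLIES NOT ((q IMPLIES (s AND t)) IFF ((s IFF q) OR ((s XOR t) IMPLIES q))) = True IMPLIES True = True

True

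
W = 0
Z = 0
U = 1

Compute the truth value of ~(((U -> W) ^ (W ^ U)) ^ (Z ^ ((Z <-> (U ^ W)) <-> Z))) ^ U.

0

U -> W = 1 -> 0 = 0
W ^ U = 0 ^ 1 = 1
(U -> W) ^ (W ^ U) = 0 ^ 1 = 1
U ^ W = 1 ^ 0 = 1
Z <-> (U ^ W) = 0 <-> 1 = 0
(Z <-> (U ^ W)) <-> Z = 0 <-> 0 = 1
Z ^ ((Z <-> (U ^ W)) <-> Z) = 0 ^ 1 = 1
((U -> W) ^ (W ^ U)) ^ (Z ^ ((Z <-> (U ^ W)) <-> Z)) = 1 ^ 1 = 0
~(((U -> W) ^ (W ^ U)) ^ (Z ^ ((Z <-> (U ^ W)) <-> Z))) = ~0 = 1
~(((U -> W) ^ (W ^ U)) ^ (Z ^ ((Z <-> (U ^ W)) <-> Z))) ^ U = 1 ^ 1 = 0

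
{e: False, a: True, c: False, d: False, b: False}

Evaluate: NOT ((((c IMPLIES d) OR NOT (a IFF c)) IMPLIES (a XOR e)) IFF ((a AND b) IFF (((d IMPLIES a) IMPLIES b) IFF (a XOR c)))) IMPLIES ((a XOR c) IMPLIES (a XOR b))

True

c IMPLIES d = False IMPLIES False = True
a IFF c = True IFF False = False
NOT (a IFF c) = NOT False = True
(c IMPLIES d) OR NOT (a IFF c) = True OR True = True
a XOR e = True XOR False = True
((c IMPLIES d) OR NOT (a IFF c)) IMPLIES (a XOR e) = True IMPLIES True = True
a AND b = True AND False = False
d IMPLIES a = False IMPLIES True = True
(d IMPLIES a) IMPLIES b = True IMPLIES False = False
a XOR c = True XOR False = True
((d IMPLIES a) IMPLIES b) IFF (a XOR c) = False IFF True = False
(a AND b) IFF (((d IMPLIES a) IMPLIES b) IFF (a XOR c)) = False IFF False = True
(((c IMPLIES d) OR NOT (a IFF c)) IMPLIES (a XOR e)) IFF ((a AND b) IFF (((d IMPLIES a) IMPLIES b) IFF (a XOR c))) = True IFF True = True
NOT ((((c IMPLIES d) OR NOT (a IFF c)) IMPLIES (a XOR e)) IFF ((a AND b) IFF (((d IMPLIES a) IMPLIES b) IFF (a XOR c)))) = NOT True = False
a XOR c = True XOR False = True
a XOR b = True XOR False = True
(a XOR c) IMPLIES (a XOR b) = True IMPLIES True = True
NOT ((((c IMPLIES d) OR NOT (a IFF c)) IMPLIES (a XOR e)) IFF ((a AND b) IFF (((d IMPLIES a) IMPLIES b) IFF (a XOR c)))) IMPLIES ((a XOR c) IMPLIES (a XOR b)) = False IMPLIES True = True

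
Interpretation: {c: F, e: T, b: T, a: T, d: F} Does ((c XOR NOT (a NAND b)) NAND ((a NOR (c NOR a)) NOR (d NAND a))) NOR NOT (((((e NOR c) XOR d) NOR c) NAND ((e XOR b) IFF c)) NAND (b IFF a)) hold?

F

a NAND b = T NAND T = F
NOT (a NAND b) = NOT F = T
c XOR NOT (a NAND b) = F XOR T = T
c NOR a = F NOR T = F
a NOR (c NOR a) = T NOR F = F
d NAND a = F NAND T = T
(a NOR (c NOR a)) NOR (d NAND a) = F NOR T = F
(c XOR NOT (a NAND b)) NAND ((a NOR (c NOR a)) NOR (d NAND a)) = T NAND F = T
e NOR c = T NOR F = F
(e NOR c) XOR d = F XOR F = F
((e NOR c) XOR d) NOR c = F NOR F = T
e XOR b = T XOR T = F
(e XOR b) IFF c = F IFF F = T
(((e NOR c) XOR d) NOR c) NAND ((e XOR b) IFF c) = T NAND T = F
b IFF a = T IFF T = T
((((e NOR c) XOR d) NOR c) NAND ((e XOR b) IFF c)) NAND (b IFF a) = F NAND T = T
NOT (((((e NOR c) XOR d) NOR c) NAND ((e XOR b) IFF c)) NAND (b IFF a)) = NOT T = F
((c XOR NOT (a NAND b)) NAND ((a NOR (c NOR a)) NOR (d NAND a))) NOR NOT (((((e NOR c) XOR d) NOR c) NAND ((e XOR b) IFF c)) NAND (b IFF a)) = T NOR F = F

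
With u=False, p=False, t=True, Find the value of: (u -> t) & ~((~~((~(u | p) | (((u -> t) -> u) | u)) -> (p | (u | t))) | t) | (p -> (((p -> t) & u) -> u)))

False

Substituting u=False, p=False, t=True:
u -> t = False -> True = True
u | p = False | False = False
~(u | p) = ~False = True
u -> t = False -> True = True
(u -> t) -> u = True -> False = False
((u -> t) -> u) | u = False | False = False
~(u | p) | (((u -> t) -> u) | u) = True | False = True
u | t = False | True = True
p | (u | t) = False | True = True
(~(u | p) | (((u -> t) -> u) | u)) -> (p | (u | t)) = True -> True = True
~((~(u | p) | (((u -> t) -> u) | u)) -> (p | (u | t))) = ~True = False
~~((~(u | p) | (((u -> t) -> u) | u)) -> (p | (u | t))) = ~False = True
~~((~(u | p) | (((u -> t) -> u) | u)) -> (p | (u | t))) | t = True | True = True
p -> t = False -> True = True
(p -> t) & u = True & False = False
((p -> t) & u) -> u = False -> False = True
p -> (((p -> t) & u) -> u) = False -> True = True
(~~((~(u | p) | (((u -> t) -> u) | u)) -> (p | (u | t))) | t) | (p -> (((p -> t) & u) -> u)) = True | True = True
~((~~((~(u | p) | (((u -> t) -> u) | u)) -> (p | (u | t))) | t) | (p -> (((p -> t) & u) -> u))) = ~True = False
(u -> t) & ~((~~((~(u | p) | (((u -> t) -> u) | u)) -> (p | (u | t))) | t) | (p -> (((p -> t) & u) -> u))) = True & False = False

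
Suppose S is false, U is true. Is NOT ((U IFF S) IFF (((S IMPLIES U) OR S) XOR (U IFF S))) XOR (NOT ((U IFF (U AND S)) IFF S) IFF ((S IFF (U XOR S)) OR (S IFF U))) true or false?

F

Substituting S=F, U=T:
U IFF S = T IFF F = F
S IMPLIES U = F IMPLIES T = T
(S IMPLIES U) OR S = T OR F = T
U IFF S = T IFF F = F
((S IMPLIES U) OR S) XOR (U IFF S) = T XOR F = T
(U IFF S) IFF (((S IMPLIES U) OR S) XOR (U IFF S)) = F IFF T = F
NOT ((U IFF S) IFF (((S IMPLIES U) OR S) XOR (U IFF S))) = NOT F = T
U AND S = T AND F = F
U IFF (U AND S) = T IFF F = F
(U IFF (U AND S)) IFF S = F IFF F = T
NOT ((U IFF (U AND S)) IFF S) = NOT T = F
U XOR S = T XOR F = T
S IFF (U XOR S) = F IFF T = F
S IFF U = F IFF T = F
(S IFF (U XOR S)) OR (S IFF U) = F OR F = F
NOT ((U IFF (U AND S)) IFF S) IFF ((S IFF (U XOR S)) OR (S IFF U)) = F IFF F = T
NOT ((U IFF S) IFF (((S IMPLIES U) OR S) XOR (U IFF S))) XOR (NOT ((U IFF (U AND S)) IFF S) IFF ((S IFF (U XOR S)) OR (S IFF U))) = T XOR T = F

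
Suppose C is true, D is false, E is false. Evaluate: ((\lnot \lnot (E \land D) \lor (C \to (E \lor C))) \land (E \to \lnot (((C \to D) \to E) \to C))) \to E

Substituting C=\text{True}, D=\text{False}, E=\text{False}:
E \land D = \text{False} \land \text{False} = \text{False}
\lnot (E \land D) = \lnot \text{False} = \text{True}
\lnot \lnot (E \land D) = \lnot \text{True} = \text{False}
E \lor C = \text{False} \lor \text{True} = \text{True}
C \to (E \lor C) = \text{True} \to \text{True} = \text{True}
\lnot \lnot (E \land D) \lor (C \to (E \lor C)) = \text{False} \lor \text{True} = \text{True}
C \to D = \text{True} \to \text{False} = \text{False}
(C \to D) \to E = \text{False} \to \text{False} = \text{True}
((C \to D) \to E) \to C = \text{True} \to \text{True} = \text{True}
\lnot (((C \to D) \to E) \to C) = \lnot \text{True} = \text{False}
E \to \lnot (((C \to D) \to E) \to C) = \text{False} \to \text{False} = \text{True}
(\lnot \lnot (E \land D) \lor (C \to (E \lor C))) \land (E \to \lnot (((C \to D) \to E) \to C)) = \text{True} \land \text{True} = \text{True}
((\lnot \lnot (E \land D) \lor (C \to (E \lor C))) \land (E \to \lnot (((C \to D) \to E) \to C))) \to E = \text{True} \to \text{False} = \text{False}

\text{False}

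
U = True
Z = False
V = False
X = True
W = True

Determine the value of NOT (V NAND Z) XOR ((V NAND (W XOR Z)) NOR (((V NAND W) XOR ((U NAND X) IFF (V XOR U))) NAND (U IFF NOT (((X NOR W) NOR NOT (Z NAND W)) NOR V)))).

V NAND Z = False NAND False = True
NOT (V NAND Z) = NOT True = False
W XOR Z = True XOR False = True
V NAND (W XOR Z) = False NAND True = True
V NAND W = False NAND True = True
U NAND X = True NAND True = False
V XOR U = False XOR True = True
(U NAND X) IFF (V XOR U) = False IFF True = False
(V NAND W) XOR ((U NAND X) IFF (V XOR U)) = True XOR False = True
X NOR W = True NOR True = False
Z NAND W = False NAND True = True
NOT (Z NAND W) = NOT True = False
(X NOR W) NOR NOT (Z NAND W) = False NOR False = True
((X NOR W) NOR NOT (Z NAND W)) NOR V = True NOR False = False
NOT (((X NOR W) NOR NOT (Z NAND W)) NOR V) = NOT False = True
U IFF NOT (((X NOR W) NOR NOT (Z NAND W)) NOR V) = True IFF True = True
((V NAND W) XOR ((U NAND X) IFF (V XOR U))) NAND (U IFF NOT (((X NOR W) NOR NOT (Z NAND W)) NOR V)) = True NAND True = False
(V NAND (W XOR Z)) NOR (((V NAND W) XOR ((U NAND X) IFF (V XOR U))) NAND (U IFF NOT (((X NOR W) NOR NOT (Z NAND W)) NOR V))) = True NOR False = False
NOT (V NAND Z) XOR ((V NAND (W XOR Z)) NOR (((V NAND W) XOR ((U NAND X) IFF (V XOR U))) NAND (U IFF NOT (((X NOR W) NOR NOT (Z NAND W)) NOR V)))) = False XOR False = False

False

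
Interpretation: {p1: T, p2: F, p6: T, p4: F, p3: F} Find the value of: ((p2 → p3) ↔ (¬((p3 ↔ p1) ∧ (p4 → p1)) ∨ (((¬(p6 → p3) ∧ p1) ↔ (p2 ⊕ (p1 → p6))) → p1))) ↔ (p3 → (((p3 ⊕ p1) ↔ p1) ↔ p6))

p2 → p3 = F → F = T
p3 ↔ p1 = F ↔ T = F
p4 → p1 = F → T = T
(p3 ↔ p1) ∧ (p4 → p1) = F ∧ T = F
¬((p3 ↔ p1) ∧ (p4 → p1)) = ¬F = T
p6 → p3 = T → F = F
¬(p6 → p3) = ¬F = T
¬(p6 → p3) ∧ p1 = T ∧ T = T
p1 → p6 = T → T = T
p2 ⊕ (p1 → p6) = F ⊕ T = T
(¬(p6 → p3) ∧ p1) ↔ (p2 ⊕ (p1 → p6)) = T ↔ T = T
((¬(p6 → p3) ∧ p1) ↔ (p2 ⊕ (p1 → p6))) → p1 = T → T = T
¬((p3 ↔ p1) ∧ (p4 → p1)) ∨ (((¬(p6 → p3) ∧ p1) ↔ (p2 ⊕ (p1 → p6))) → p1) = T ∨ T = T
(p2 → p3) ↔ (¬((p3 ↔ p1) ∧ (p4 → p1)) ∨ (((¬(p6 → p3) ∧ p1) ↔ (p2 ⊕ (p1 → p6))) → p1)) = T ↔ T = T
p3 ⊕ p1 = F ⊕ T = T
(p3 ⊕ p1) ↔ p1 = T ↔ T = T
((p3 ⊕ p1) ↔ p1) ↔ p6 = T ↔ T = T
p3 → (((p3 ⊕ p1) ↔ p1) ↔ p6) = F → T = T
((p2 → p3) ↔ (¬((p3 ↔ p1) ∧ (p4 → p1)) ∨ (((¬(p6 → p3) ∧ p1) ↔ (p2 ⊕ (p1 → p6))) → p1))) ↔ (p3 → (((p3 ⊕ p1) ↔ p1) ↔ p6)) = T ↔ T = T

T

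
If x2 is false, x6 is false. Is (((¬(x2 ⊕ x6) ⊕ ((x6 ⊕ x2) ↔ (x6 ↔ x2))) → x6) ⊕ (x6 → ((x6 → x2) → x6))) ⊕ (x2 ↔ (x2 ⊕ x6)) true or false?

x2 ⊕ x6 = F ⊕ F = F
¬(x2 ⊕ x6) = ¬F = T
x6 ⊕ x2 = F ⊕ F = F
x6 ↔ x2 = F ↔ F = T
(x6 ⊕ x2) ↔ (x6 ↔ x2) = F ↔ T = F
¬(x2 ⊕ x6) ⊕ ((x6 ⊕ x2) ↔ (x6 ↔ x2)) = T ⊕ F = T
(¬(x2 ⊕ x6) ⊕ ((x6 ⊕ x2) ↔ (x6 ↔ x2))) → x6 = T → F = F
x6 → x2 = F → F = T
(x6 → x2) → x6 = T → F = F
x6 → ((x6 → x2) → x6) = F → F = T
((¬(x2 ⊕ x6) ⊕ ((x6 ⊕ x2) ↔ (x6 ↔ x2))) → x6) ⊕ (x6 → ((x6 → x2) → x6)) = F ⊕ T = T
x2 ⊕ x6 = F ⊕ F = F
x2 ↔ (x2 ⊕ x6) = F ↔ F = T
(((¬(x2 ⊕ x6) ⊕ ((x6 ⊕ x2) ↔ (x6 ↔ x2))) → x6) ⊕ (x6 → ((x6 → x2) → x6))) ⊕ (x2 ↔ (x2 ⊕ x6)) = T ⊕ T = F

F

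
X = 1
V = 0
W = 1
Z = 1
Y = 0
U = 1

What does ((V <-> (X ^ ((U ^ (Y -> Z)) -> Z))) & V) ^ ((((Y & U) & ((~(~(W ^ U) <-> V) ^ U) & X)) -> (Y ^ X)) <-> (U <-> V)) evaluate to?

Substituting X=1, V=0, W=1, Z=1, Y=0, U=1:
Y -> Z = 0 -> 1 = 1
U ^ (Y -> Z) = 1 ^ 1 = 0
(U ^ (Y -> Z)) -> Z = 0 -> 1 = 1
X ^ ((U ^ (Y -> Z)) -> Z) = 1 ^ 1 = 0
V <-> (X ^ ((U ^ (Y -> Z)) -> Z)) = 0 <-> 0 = 1
(V <-> (X ^ ((U ^ (Y -> Z)) -> Z))) & V = 1 & 0 = 0
Y & U = 0 & 1 = 0
W ^ U = 1 ^ 1 = 0
~(W ^ U) = ~0 = 1
~(W ^ U) <-> V = 1 <-> 0 = 0
~(~(W ^ U) <-> V) = ~0 = 1
~(~(W ^ U) <-> V) ^ U = 1 ^ 1 = 0
(~(~(W ^ U) <-> V) ^ U) & X = 0 & 1 = 0
(Y & U) & ((~(~(W ^ U) <-> V) ^ U) & X) = 0 & 0 = 0
Y ^ X = 0 ^ 1 = 1
((Y & U) & ((~(~(W ^ U) <-> V) ^ U) & X)) -> (Y ^ X) = 0 -> 1 = 1
U <-> V = 1 <-> 0 = 0
(((Y & U) & ((~(~(W ^ U) <-> V) ^ U) & X)) -> (Y ^ X)) <-> (U <-> V) = 1 <-> 0 = 0
((V <-> (X ^ ((U ^ (Y -> Z)) -> Z))) & V) ^ ((((Y & U) & ((~(~(W ^ U) <-> V) ^ U) & X)) -> (Y ^ X)) <-> (U <-> V)) = 0 ^ 0 = 0

0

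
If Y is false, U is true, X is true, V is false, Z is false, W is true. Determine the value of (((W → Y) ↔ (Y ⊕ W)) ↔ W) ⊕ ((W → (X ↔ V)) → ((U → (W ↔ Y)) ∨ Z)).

W → Y = True → False = False
Y ⊕ W = False ⊕ True = True
(W → Y) ↔ (Y ⊕ W) = False ↔ True = False
((W → Y) ↔ (Y ⊕ W)) ↔ W = False ↔ True = False
X ↔ V = True ↔ False = False
W → (X ↔ V) = True → False = False
W ↔ Y = True ↔ False = False
U → (W ↔ Y) = True → False = False
(U → (W ↔ Y)) ∨ Z = False ∨ False = False
(W → (X ↔ V)) → ((U → (W ↔ Y)) ∨ Z) = False → False = True
(((W → Y) ↔ (Y ⊕ W)) ↔ W) ⊕ ((W → (X ↔ V)) → ((U → (W ↔ Y)) ∨ Z)) = False ⊕ True = True

True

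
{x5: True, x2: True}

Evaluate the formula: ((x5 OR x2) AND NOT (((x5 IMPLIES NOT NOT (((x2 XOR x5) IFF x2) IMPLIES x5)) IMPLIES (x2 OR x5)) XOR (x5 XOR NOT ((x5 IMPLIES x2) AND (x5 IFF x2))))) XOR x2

False

Substituting x5=True, x2=True:
x5 OR x2 = True OR True = True
x2 XOR x5 = True XOR True = False
(x2 XOR x5) IFF x2 = False IFF True = False
((x2 XOR x5) IFF x2) IMPLIES x5 = False IMPLIES True = True
NOT (((x2 XOR x5) IFF x2) IMPLIES x5) = NOT True = False
NOT NOT (((x2 XOR x5) IFF x2) IMPLIES x5) = NOT False = True
x5 IMPLIES NOT NOT (((x2 XOR x5) IFF x2) IMPLIES x5) = True IMPLIES True = True
x2 OR x5 = True OR True = True
(x5 IMPLIES NOT NOT (((x2 XOR x5) IFF x2) IMPLIES x5)) IMPLIES (x2 OR x5) = True IMPLIES True = True
x5 IMPLIES x2 = True IMPLIES True = True
x5 IFF x2 = True IFF True = True
(x5 IMPLIES x2) AND (x5 IFF x2) = True AND True = True
NOT ((x5 IMPLIES x2) AND (x5 IFF x2)) = NOT True = False
x5 XOR NOT ((x5 IMPLIES x2) AND (x5 IFF x2)) = True XOR False = True
((x5 IMPLIES NOT NOT (((x2 XOR x5) IFF x2) IMPLIES x5)) IMPLIES (x2 OR x5)) XOR (x5 XOR NOT ((x5 IMPLIES x2) AND (x5 IFF x2))) = True XOR True = False
NOT (((x5 IMPLIES NOT NOT (((x2 XOR x5) IFF x2) IMPLIES x5)) IMPLIES (x2 OR x5)) XOR (x5 XOR NOT ((x5 IMPLIES x2) AND (x5 IFF x2)))) = NOT False = True
(x5 OR x2) AND NOT (((x5 IMPLIES NOT NOT (((x2 XOR x5) IFF x2) IMPLIES x5)) IMPLIES (x2 OR x5)) XOR (x5 XOR NOT ((x5 IMPLIES x2) AND (x5 IFF x2)))) = True AND True = True
((x5 OR x2) AND NOT (((x5 IMPLIES NOT NOT (((x2 XOR x5) IFF x2) IMPLIES x5)) IMPLIES (x2 OR x5)) XOR (x5 XOR NOT ((x5 IMPLIES x2) AND (x5 IFF x2))))) XOR x2 = True XOR True = False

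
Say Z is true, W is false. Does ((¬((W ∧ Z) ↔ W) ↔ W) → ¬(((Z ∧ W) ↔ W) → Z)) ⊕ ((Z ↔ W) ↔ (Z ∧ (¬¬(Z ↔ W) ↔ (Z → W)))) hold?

False

W ∧ Z = False ∧ True = False
(W ∧ Z) ↔ W = False ↔ False = True
¬((W ∧ Z) ↔ W) = ¬True = False
¬((W ∧ Z) ↔ W) ↔ W = False ↔ False = True
Z ∧ W = True ∧ False = False
(Z ∧ W) ↔ W = False ↔ False = True
((Z ∧ W) ↔ W) → Z = True → True = True
¬(((Z ∧ W) ↔ W) → Z) = ¬True = False
(¬((W ∧ Z) ↔ W) ↔ W) → ¬(((Z ∧ W) ↔ W) → Z) = True → False = False
Z ↔ W = True ↔ False = False
Z ↔ W = True ↔ False = False
¬(Z ↔ W) = ¬False = True
¬¬(Z ↔ W) = ¬True = False
Z → W = True → False = False
¬¬(Z ↔ W) ↔ (Z → W) = False ↔ False = True
Z ∧ (¬¬(Z ↔ W) ↔ (Z → W)) = True ∧ True = True
(Z ↔ W) ↔ (Z ∧ (¬¬(Z ↔ W) ↔ (Z → W))) = False ↔ True = False
((¬((W ∧ Z) ↔ W) ↔ W) → ¬(((Z ∧ W) ↔ W) → Z)) ⊕ ((Z ↔ W) ↔ (Z ∧ (¬¬(Z ↔ W) ↔ (Z → W)))) = False ⊕ False = False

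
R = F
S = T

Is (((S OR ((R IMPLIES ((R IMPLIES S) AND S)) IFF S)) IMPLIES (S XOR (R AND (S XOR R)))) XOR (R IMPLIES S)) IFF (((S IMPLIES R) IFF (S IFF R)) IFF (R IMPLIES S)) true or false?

F

R IMPLIES S = F IMPLIES T = T
(R IMPLIES S) AND S = T AND T = T
R IMPLIES ((R IMPLIES S) AND S) = F IMPLIES T = T
(R IMPLIES ((R IMPLIES S) AND S)) IFF S = T IFF T = T
S OR ((R IMPLIES ((R IMPLIES S) AND S)) IFF S) = T OR T = T
S XOR R = T XOR F = T
R AND (S XOR R) = F AND T = F
S XOR (R AND (S XOR R)) = T XOR F = T
(S OR ((R IMPLIES ((R IMPLIES S) AND S)) IFF S)) IMPLIES (S XOR (R AND (S XOR R))) = T IMPLIES T = T
R IMPLIES S = F IMPLIES T = T
((S OR ((R IMPLIES ((R IMPLIES S) AND S)) IFF S)) IMPLIES (S XOR (R AND (S XOR R)))) XOR (R IMPLIES S) = T XOR T = F
S IMPLIES R = T IMPLIES F = F
S IFF R = T IFF F = F
(S IMPLIES R) IFF (S IFF R) = F IFF F = T
R IMPLIES S = F IMPLIES T = T
((S IMPLIES R) IFF (S IFF R)) IFF (R IMPLIES S) = T IFF T = T
(((S OR ((R IMPLIES ((R IMPLIES S) AND S)) IFF S)) IMPLIES (S XOR (R AND (S XOR R)))) XOR (R IMPLIES S)) IFF (((S IMPLIES R) IFF (S IFF R)) IFF (R IMPLIES S)) = F IFF T = F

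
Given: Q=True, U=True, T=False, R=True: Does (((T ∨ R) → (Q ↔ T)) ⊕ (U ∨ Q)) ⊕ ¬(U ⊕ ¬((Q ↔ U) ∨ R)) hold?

Substituting Q=True, U=True, T=False, R=True:
T ∨ R = False ∨ True = True
Q ↔ T = True ↔ False = False
(T ∨ R) → (Q ↔ T) = True → False = False
U ∨ Q = True ∨ True = True
((T ∨ R) → (Q ↔ T)) ⊕ (U ∨ Q) = False ⊕ True = True
Q ↔ U = True ↔ True = True
(Q ↔ U) ∨ R = True ∨ True = True
¬((Q ↔ U) ∨ R) = ¬True = False
U ⊕ ¬((Q ↔ U) ∨ R) = True ⊕ False = True
¬(U ⊕ ¬((Q ↔ U) ∨ R)) = ¬True = False
(((T ∨ R) → (Q ↔ T)) ⊕ (U ∨ Q)) ⊕ ¬(U ⊕ ¬((Q ↔ U) ∨ R)) = True ⊕ False = True

True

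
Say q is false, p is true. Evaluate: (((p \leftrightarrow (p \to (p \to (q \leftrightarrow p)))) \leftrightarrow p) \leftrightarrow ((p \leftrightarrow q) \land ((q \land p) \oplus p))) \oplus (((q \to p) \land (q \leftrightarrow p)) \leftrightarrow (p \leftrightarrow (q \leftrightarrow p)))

\text{False}

q \leftrightarrow p = \text{False} \leftrightarrow \text{True} = \text{False}
p \to (q \leftrightarrow p) = \text{True} \to \text{False} = \text{False}
p \to (p \to (q \leftrightarrow p)) = \text{True} \to \text{False} = \text{False}
p \leftrightarrow (p \to (p \to (q \leftrightarrow p))) = \text{True} \leftrightarrow \text{False} = \text{False}
(p \leftrightarrow (p \to (p \to (q \leftrightarrow p)))) \leftrightarrow p = \text{False} \leftrightarrow \text{True} = \text{False}
p \leftrightarrow q = \text{True} \leftrightarrow \text{False} = \text{False}
q \land p = \text{False} \land \text{True} = \text{False}
(q \land p) \oplus p = \text{False} \oplus \text{True} = \text{True}
(p \leftrightarrow q) \land ((q \land p) \oplus p) = \text{False} \land \text{True} = \text{False}
((p \leftrightarrow (p \to (p \to (q \leftrightarrow p)))) \leftrightarrow p) \leftrightarrow ((p \leftrightarrow q) \land ((q \land p) \oplus p)) = \text{False} \leftrightarrow \text{False} = \text{True}
q \to p = \text{False} \to \text{True} = \text{True}
q \leftrightarrow p = \text{False} \leftrightarrow \text{True} = \text{False}
(q \to p) \land (q \leftrightarrow p) = \text{True} \land \text{False} = \text{False}
q \leftrightarrow p = \text{False} \leftrightarrow \text{True} = \text{False}
p \leftrightarrow (q \leftrightarrow p) = \text{True} \leftrightarrow \text{False} = \text{False}
((q \to p) \land (q \leftrightarrow p)) \leftrightarrow (p \leftrightarrow (q \leftrightarrow p)) = \text{False} \leftrightarrow \text{False} = \text{True}
(((p \leftrightarrow (p \to (p \to (q \leftrightarrow p)))) \leftrightarrow p) \leftrightarrow ((p \leftrightarrow q) \land ((q \land p) \oplus p))) \oplus (((q \to p) \land (q \leftrightarrow p)) \leftrightarrow (p \leftrightarrow (q \leftrightarrow p))) = \text{True} \oplus \text{True} = \text{False}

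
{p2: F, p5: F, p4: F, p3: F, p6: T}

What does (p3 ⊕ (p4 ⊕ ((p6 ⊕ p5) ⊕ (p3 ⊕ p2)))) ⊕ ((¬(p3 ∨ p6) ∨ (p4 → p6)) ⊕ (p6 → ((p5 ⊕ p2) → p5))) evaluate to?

T

p6 ⊕ p5 = T ⊕ F = T
p3 ⊕ p2 = F ⊕ F = F
(p6 ⊕ p5) ⊕ (p3 ⊕ p2) = T ⊕ F = T
p4 ⊕ ((p6 ⊕ p5) ⊕ (p3 ⊕ p2)) = F ⊕ T = T
p3 ⊕ (p4 ⊕ ((p6 ⊕ p5) ⊕ (p3 ⊕ p2))) = F ⊕ T = T
p3 ∨ p6 = F ∨ T = T
¬(p3 ∨ p6) = ¬T = F
p4 → p6 = F → T = T
¬(p3 ∨ p6) ∨ (p4 → p6) = F ∨ T = T
p5 ⊕ p2 = F ⊕ F = F
(p5 ⊕ p2) → p5 = F → F = T
p6 → ((p5 ⊕ p2) → p5) = T → T = T
(¬(p3 ∨ p6) ∨ (p4 → p6)) ⊕ (p6 → ((p5 ⊕ p2) → p5)) = T ⊕ T = F
(p3 ⊕ (p4 ⊕ ((p6 ⊕ p5) ⊕ (p3 ⊕ p2)))) ⊕ ((¬(p3 ∨ p6) ∨ (p4 → p6)) ⊕ (p6 → ((p5 ⊕ p2) → p5))) = T ⊕ F = T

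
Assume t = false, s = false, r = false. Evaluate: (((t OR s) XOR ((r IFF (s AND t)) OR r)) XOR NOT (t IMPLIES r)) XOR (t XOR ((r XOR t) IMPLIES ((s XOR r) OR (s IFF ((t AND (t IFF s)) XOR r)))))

t OR s = false OR false = false
s AND t = false AND false = false
r IFF (s AND t) = false IFF false = true
(r IFF (s AND t)) OR r = true OR false = true
(t OR s) XOR ((r IFF (s AND t)) OR r) = false XOR true = true
t IMPLIES r = false IMPLIES false = true
NOT (t IMPLIES r) = NOT true = false
((t OR s) XOR ((r IFF (s AND t)) OR r)) XOR NOT (t IMPLIES r) = true XOR false = true
r XOR t = false XOR false = false
s XOR r = false XOR false = false
t IFF s = false IFF false = true
t AND (t IFF s) = false AND true = false
(t AND (t IFF s)) XOR r = false XOR false = false
s IFF ((t AND (t IFF s)) XOR r) = false IFF false = true
(s XOR r) OR (s IFF ((t AND (t IFF s)) XOR r)) = false OR true = true
(r XOR t) IMPLIES ((s XOR r) OR (s IFF ((t AND (t IFF s)) XOR r))) = false IMPLIES true = true
t XOR ((r XOR t) IMPLIES ((s XOR r) OR (s IFF ((t AND (t IFF s)) XOR r)))) = false XOR true = true
(((t OR s) XOR ((r IFF (s AND t)) OR r)) XOR NOT (t IMPLIES r)) XOR (t XOR ((r XOR t) IMPLIES ((s XOR r) OR (s IFF ((t AND (t IFF s)) XOR r))))) = true XOR true = false

false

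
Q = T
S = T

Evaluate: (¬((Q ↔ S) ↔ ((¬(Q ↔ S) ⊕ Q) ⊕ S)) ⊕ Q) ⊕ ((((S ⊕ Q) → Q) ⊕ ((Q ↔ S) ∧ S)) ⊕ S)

Q ↔ S = T ↔ T = T
Q ↔ S = T ↔ T = T
¬(Q ↔ S) = ¬T = F
¬(Q ↔ S) ⊕ Q = F ⊕ T = T
(¬(Q ↔ S) ⊕ Q) ⊕ S = T ⊕ T = F
(Q ↔ S) ↔ ((¬(Q ↔ S) ⊕ Q) ⊕ S) = T ↔ F = F
¬((Q ↔ S) ↔ ((¬(Q ↔ S) ⊕ Q) ⊕ S)) = ¬F = T
¬((Q ↔ S) ↔ ((¬(Q ↔ S) ⊕ Q) ⊕ S)) ⊕ Q = T ⊕ T = F
S ⊕ Q = T ⊕ T = F
(S ⊕ Q) → Q = F → T = T
Q ↔ S = T ↔ T = T
(Q ↔ S) ∧ S = T ∧ T = T
((S ⊕ Q) → Q) ⊕ ((Q ↔ S) ∧ S) = T ⊕ T = F
(((S ⊕ Q) → Q) ⊕ ((Q ↔ S) ∧ S)) ⊕ S = F ⊕ T = T
(¬((Q ↔ S) ↔ ((¬(Q ↔ S) ⊕ Q) ⊕ S)) ⊕ Q) ⊕ ((((S ⊕ Q) → Q) ⊕ ((Q ↔ S) ∧ S)) ⊕ S) = F ⊕ T = T

T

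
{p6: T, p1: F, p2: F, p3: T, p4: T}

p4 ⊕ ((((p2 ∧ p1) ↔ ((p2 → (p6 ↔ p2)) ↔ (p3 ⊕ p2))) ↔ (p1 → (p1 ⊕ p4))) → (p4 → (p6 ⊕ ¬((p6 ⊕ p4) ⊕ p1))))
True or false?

F

Substituting p6=T, p1=F, p2=F, p3=T, p4=T:
p2 ∧ p1 = F ∧ F = F
p6 ↔ p2 = T ↔ F = F
p2 → (p6 ↔ p2) = F → F = T
p3 ⊕ p2 = T ⊕ F = T
(p2 → (p6 ↔ p2)) ↔ (p3 ⊕ p2) = T ↔ T = T
(p2 ∧ p1) ↔ ((p2 → (p6 ↔ p2)) ↔ (p3 ⊕ p2)) = F ↔ T = F
p1 ⊕ p4 = F ⊕ T = T
p1 → (p1 ⊕ p4) = F → T = T
((p2 ∧ p1) ↔ ((p2 → (p6 ↔ p2)) ↔ (p3 ⊕ p2))) ↔ (p1 → (p1 ⊕ p4)) = F ↔ T = F
p6 ⊕ p4 = T ⊕ T = F
(p6 ⊕ p4) ⊕ p1 = F ⊕ F = F
¬((p6 ⊕ p4) ⊕ p1) = ¬F = T
p6 ⊕ ¬((p6 ⊕ p4) ⊕ p1) = T ⊕ T = F
p4 → (p6 ⊕ ¬((p6 ⊕ p4) ⊕ p1)) = T → F = F
(((p2 ∧ p1) ↔ ((p2 → (p6 ↔ p2)) ↔ (p3 ⊕ p2))) ↔ (p1 → (p1 ⊕ p4))) → (p4 → (p6 ⊕ ¬((p6 ⊕ p4) ⊕ p1))) = F → F = T
p4 ⊕ ((((p2 ∧ p1) ↔ ((p2 → (p6 ↔ p2)) ↔ (p3 ⊕ p2))) ↔ (p1 → (p1 ⊕ p4))) → (p4 → (p6 ⊕ ¬((p6 ⊕ p4) ⊕ p1)))) = T ⊕ T = F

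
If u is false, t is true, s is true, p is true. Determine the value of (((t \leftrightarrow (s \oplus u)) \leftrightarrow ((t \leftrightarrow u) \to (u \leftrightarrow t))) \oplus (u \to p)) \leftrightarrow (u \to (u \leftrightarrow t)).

\text{False}

s \oplus u = \text{True} \oplus \text{False} = \text{True}
t \leftrightarrow (s \oplus u) = \text{True} \leftrightarrow \text{True} = \text{True}
t \leftrightarrow u = \text{True} \leftrightarrow \text{False} = \text{False}
u \leftrightarrow t = \text{False} \leftrightarrow \text{True} = \text{False}
(t \leftrightarrow u) \to (u \leftrightarrow t) = \text{False} \to \text{False} = \text{True}
(t \leftrightarrow (s \oplus u)) \leftrightarrow ((t \leftrightarrow u) \to (u \leftrightarrow t)) = \text{True} \leftrightarrow \text{True} = \text{True}
u \to p = \text{False} \to \text{True} = \text{True}
((t \leftrightarrow (s \oplus u)) \leftrightarrow ((t \leftrightarrow u) \to (u \leftrightarrow t))) \oplus (u \to p) = \text{True} \oplus \text{True} = \text{False}
u \leftrightarrow t = \text{False} \leftrightarrow \text{True} = \text{False}
u \to (u \leftrightarrow t) = \text{False} \to \text{False} = \text{True}
(((t \leftrightarrow (s \oplus u)) \leftrightarrow ((t \leftrightarrow u) \to (u \leftrightarrow t))) \oplus (u \to p)) \leftrightarrow (u \to (u \leftrightarrow t)) = \text{False} \leftrightarrow \text{True} = \text{False}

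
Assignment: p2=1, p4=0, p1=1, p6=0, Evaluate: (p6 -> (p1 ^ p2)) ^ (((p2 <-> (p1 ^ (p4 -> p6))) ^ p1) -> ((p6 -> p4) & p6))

1

Substituting p2=1, p4=0, p1=1, p6=0:
p1 ^ p2 = 1 ^ 1 = 0
p6 -> (p1 ^ p2) = 0 -> 0 = 1
p4 -> p6 = 0 -> 0 = 1
p1 ^ (p4 -> p6) = 1 ^ 1 = 0
p2 <-> (p1 ^ (p4 -> p6)) = 1 <-> 0 = 0
(p2 <-> (p1 ^ (p4 -> p6))) ^ p1 = 0 ^ 1 = 1
p6 -> p4 = 0 -> 0 = 1
(p6 -> p4) & p6 = 1 & 0 = 0
((p2 <-> (p1 ^ (p4 -> p6))) ^ p1) -> ((p6 -> p4) & p6) = 1 -> 0 = 0
(p6 -> (p1 ^ p2)) ^ (((p2 <-> (p1 ^ (p4 -> p6))) ^ p1) -> ((p6 -> p4) & p6)) = 1 ^ 0 = 1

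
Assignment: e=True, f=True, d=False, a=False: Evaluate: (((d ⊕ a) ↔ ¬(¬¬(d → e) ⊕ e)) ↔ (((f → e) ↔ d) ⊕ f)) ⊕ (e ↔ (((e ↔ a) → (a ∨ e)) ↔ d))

False

d ⊕ a = False ⊕ False = False
d → e = False → True = True
¬(d → e) = ¬True = False
¬¬(d → e) = ¬False = True
¬¬(d → e) ⊕ e = True ⊕ True = False
¬(¬¬(d → e) ⊕ e) = ¬False = True
(d ⊕ a) ↔ ¬(¬¬(d → e) ⊕ e) = False ↔ True = False
f → e = True → True = True
(f → e) ↔ d = True ↔ False = False
((f → e) ↔ d) ⊕ f = False ⊕ True = True
((d ⊕ a) ↔ ¬(¬¬(d → e) ⊕ e)) ↔ (((f → e) ↔ d) ⊕ f) = False ↔ True = False
e ↔ a = True ↔ False = False
a ∨ e = False ∨ True = True
(e ↔ a) → (a ∨ e) = False → True = True
((e ↔ a) → (a ∨ e)) ↔ d = True ↔ False = False
e ↔ (((e ↔ a) → (a ∨ e)) ↔ d) = True ↔ False = False
(((d ⊕ a) ↔ ¬(¬¬(d → e) ⊕ e)) ↔ (((f → e) ↔ d) ⊕ f)) ⊕ (e ↔ (((e ↔ a) → (a ∨ e)) ↔ d)) = False ⊕ False = False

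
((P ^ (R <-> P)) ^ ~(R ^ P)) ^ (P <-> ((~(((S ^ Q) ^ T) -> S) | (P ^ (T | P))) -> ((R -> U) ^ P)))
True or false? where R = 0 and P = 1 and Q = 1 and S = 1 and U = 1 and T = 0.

0

Substituting R=0, P=1, Q=1, S=1, U=1, T=0:
R <-> P = 0 <-> 1 = 0
P ^ (R <-> P) = 1 ^ 0 = 1
R ^ P = 0 ^ 1 = 1
~(R ^ P) = ~1 = 0
(P ^ (R <-> P)) ^ ~(R ^ P) = 1 ^ 0 = 1
S ^ Q = 1 ^ 1 = 0
(S ^ Q) ^ T = 0 ^ 0 = 0
((S ^ Q) ^ T) -> S = 0 -> 1 = 1
~(((S ^ Q) ^ T) -> S) = ~1 = 0
T | P = 0 | 1 = 1
P ^ (T | P) = 1 ^ 1 = 0
~(((S ^ Q) ^ T) -> S) | (P ^ (T | P)) = 0 | 0 = 0
R -> U = 0 -> 1 = 1
(R -> U) ^ P = 1 ^ 1 = 0
(~(((S ^ Q) ^ T) -> S) | (P ^ (T | P))) -> ((R -> U) ^ P) = 0 -> 0 = 1
P <-> ((~(((S ^ Q) ^ T) -> S) | (P ^ (T | P))) -> ((R -> U) ^ P)) = 1 <-> 1 = 1
((P ^ (R <-> P)) ^ ~(R ^ P)) ^ (P <-> ((~(((S ^ Q) ^ T) -> S) | (P ^ (T | P))) -> ((R -> U) ^ P))) = 1 ^ 1 = 0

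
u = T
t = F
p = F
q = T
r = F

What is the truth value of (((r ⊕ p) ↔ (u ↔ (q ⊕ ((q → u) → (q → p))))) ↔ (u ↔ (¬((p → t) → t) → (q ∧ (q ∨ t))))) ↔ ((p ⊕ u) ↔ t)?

Substituting u=T, t=F, p=F, q=T, r=F:
r ⊕ p = F ⊕ F = F
q → u = T → T = T
q → p = T → F = F
(q → u) → (q → p) = T → F = F
q ⊕ ((q → u) → (q → p)) = T ⊕ F = T
u ↔ (q ⊕ ((q → u) → (q → p))) = T ↔ T = T
(r ⊕ p) ↔ (u ↔ (q ⊕ ((q → u) → (q → p)))) = F ↔ T = F
p → t = F → F = T
(p → t) → t = T → F = F
¬((p → t) → t) = ¬F = T
q ∨ t = T ∨ F = T
q ∧ (q ∨ t) = T ∧ T = T
¬((p → t) → t) → (q ∧ (q ∨ t)) = T → T = T
u ↔ (¬((p → t) → t) → (q ∧ (q ∨ t))) = T ↔ T = T
((r ⊕ p) ↔ (u ↔ (q ⊕ ((q → u) → (q → p))))) ↔ (u ↔ (¬((p → t) → t) → (q ∧ (q ∨ t)))) = F ↔ T = F
p ⊕ u = F ⊕ T = T
(p ⊕ u) ↔ t = T ↔ F = F
(((r ⊕ p) ↔ (u ↔ (q ⊕ ((q → u) → (q → p))))) ↔ (u ↔ (¬((p → t) → t) → (q ∧ (q ∨ t))))) ↔ ((p ⊕ u) ↔ t) = F ↔ F = T

T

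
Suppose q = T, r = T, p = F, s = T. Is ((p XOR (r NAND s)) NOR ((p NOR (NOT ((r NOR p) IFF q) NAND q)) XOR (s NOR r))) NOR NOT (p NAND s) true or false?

Substituting q=T, r=T, p=F, s=T:
r NAND s = T NAND T = F
p XOR (r NAND s) = F XOR F = F
r NOR p = T NOR F = F
(r NOR p) IFF q = F IFF T = F
NOT ((r NOR p) IFF q) = NOT F = T
NOT ((r NOR p) IFF q) NAND q = T NAND T = F
p NOR (NOT ((r NOR p) IFF q) NAND q) = F NOR F = T
s NOR r = T NOR T = F
(p NOR (NOT ((r NOR p) IFF q) NAND q)) XOR (s NOR r) = T XOR F = T
(p XOR (r NAND s)) NOR ((p NOR (NOT ((r NOR p) IFF q) NAND q)) XOR (s NOR r)) = F NOR T = F
p NAND s = F NAND T = T
NOT (p NAND s) = NOT T = F
((p XOR (r NAND s)) NOR ((p NOR (NOT ((r NOR p) IFF q) NAND q)) XOR (s NOR r))) NOR NOT (p NAND s) = F NOR F = T

T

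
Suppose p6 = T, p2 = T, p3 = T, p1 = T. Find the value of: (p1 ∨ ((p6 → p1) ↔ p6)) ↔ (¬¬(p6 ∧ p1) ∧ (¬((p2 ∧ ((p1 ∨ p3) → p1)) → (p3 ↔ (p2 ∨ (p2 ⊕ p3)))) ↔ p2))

p6 → p1 = T → T = T
(p6 → p1) ↔ p6 = T ↔ T = T
p1 ∨ ((p6 → p1) ↔ p6) = T ∨ T = T
p6 ∧ p1 = T ∧ T = T
¬(p6 ∧ p1) = ¬T = F
¬¬(p6 ∧ p1) = ¬F = T
p1 ∨ p3 = T ∨ T = T
(p1 ∨ p3) → p1 = T → T = T
p2 ∧ ((p1 ∨ p3) → p1) = T ∧ T = T
p2 ⊕ p3 = T ⊕ T = F
p2 ∨ (p2 ⊕ p3) = T ∨ F = T
p3 ↔ (p2 ∨ (p2 ⊕ p3)) = T ↔ T = T
(p2 ∧ ((p1 ∨ p3) → p1)) → (p3 ↔ (p2 ∨ (p2 ⊕ p3))) = T → T = T
¬((p2 ∧ ((p1 ∨ p3) → p1)) → (p3 ↔ (p2 ∨ (p2 ⊕ p3)))) = ¬T = F
¬((p2 ∧ ((p1 ∨ p3) → p1)) → (p3 ↔ (p2 ∨ (p2 ⊕ p3)))) ↔ p2 = F ↔ T = F
¬¬(p6 ∧ p1) ∧ (¬((p2 ∧ ((p1 ∨ p3) → p1)) → (p3 ↔ (p2 ∨ (p2 ⊕ p3)))) ↔ p2) = T ∧ F = F
(p1 ∨ ((p6 → p1) ↔ p6)) ↔ (¬¬(p6 ∧ p1) ∧ (¬((p2 ∧ ((p1 ∨ p3) → p1)) → (p3 ↔ (p2 ∨ (p2 ⊕ p3)))) ↔ p2)) = T ↔ F = F

F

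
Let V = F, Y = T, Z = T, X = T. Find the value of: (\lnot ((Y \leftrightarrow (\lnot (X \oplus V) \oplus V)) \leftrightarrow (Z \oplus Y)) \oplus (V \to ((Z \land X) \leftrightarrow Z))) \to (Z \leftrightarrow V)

X \oplus V = T \oplus F = T
\lnot (X \oplus V) = \lnot T = F
\lnot (X \oplus V) \oplus V = F \oplus F = F
Y \leftrightarrow (\lnot (X \oplus V) \oplus V) = T \leftrightarrow F = F
Z \oplus Y = T \oplus T = F
(Y \leftrightarrow (\lnot (X \oplus V) \oplus V)) \leftrightarrow (Z \oplus Y) = F \leftrightarrow F = T
\lnot ((Y \leftrightarrow (\lnot (X \oplus V) \oplus V)) \leftrightarrow (Z \oplus Y)) = \lnot T = F
Z \land X = T \land T = T
(Z \land X) \leftrightarrow Z = T \leftrightarrow T = T
V \to ((Z \land X) \leftrightarrow Z) = F \to T = T
\lnot ((Y \leftrightarrow (\lnot (X \oplus V) \oplus V)) \leftrightarrow (Z \oplus Y)) \oplus (V \to ((Z \land X) \leftrightarrow Z)) = F \oplus T = T
Z \leftrightarrow V = T \leftrightarrow F = F
(\lnot ((Y \leftrightarrow (\lnot (X \oplus V) \oplus V)) \leftrightarrow (Z \oplus Y)) \oplus (V \to ((Z \land X) \leftrightarrow Z))) \to (Z \leftrightarrow V) = T \to F = F

F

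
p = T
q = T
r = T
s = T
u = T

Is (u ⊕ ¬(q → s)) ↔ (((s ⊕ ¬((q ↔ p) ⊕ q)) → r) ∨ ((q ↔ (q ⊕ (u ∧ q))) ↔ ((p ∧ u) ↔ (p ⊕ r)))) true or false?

Substituting p=T, q=T, r=T, s=T, u=T:
q → s = T → T = T
¬(q → s) = ¬T = F
u ⊕ ¬(q → s) = T ⊕ F = T
q ↔ p = T ↔ T = T
(q ↔ p) ⊕ q = T ⊕ T = F
¬((q ↔ p) ⊕ q) = ¬F = T
s ⊕ ¬((q ↔ p) ⊕ q) = T ⊕ T = F
(s ⊕ ¬((q ↔ p) ⊕ q)) → r = F → T = T
u ∧ q = T ∧ T = T
q ⊕ (u ∧ q) = T ⊕ T = F
q ↔ (q ⊕ (u ∧ q)) = T ↔ F = F
p ∧ u = T ∧ T = T
p ⊕ r = T ⊕ T = F
(p ∧ u) ↔ (p ⊕ r) = T ↔ F = F
(q ↔ (q ⊕ (u ∧ q))) ↔ ((p ∧ u) ↔ (p ⊕ r)) = F ↔ F = T
((s ⊕ ¬((q ↔ p) ⊕ q)) → r) ∨ ((q ↔ (q ⊕ (u ∧ q))) ↔ ((p ∧ u) ↔ (p ⊕ r))) = T ∨ T = T
(u ⊕ ¬(q → s)) ↔ (((s ⊕ ¬((q ↔ p) ⊕ q)) → r) ∨ ((q ↔ (q ⊕ (u ∧ q))) ↔ ((p ∧ u) ↔ (p ⊕ r)))) = T ↔ T = T

T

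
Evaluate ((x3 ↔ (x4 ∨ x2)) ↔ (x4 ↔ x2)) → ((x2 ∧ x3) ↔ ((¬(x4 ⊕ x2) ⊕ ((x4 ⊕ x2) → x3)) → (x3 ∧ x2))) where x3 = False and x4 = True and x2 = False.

False

x4 ∨ x2 = True ∨ False = True
x3 ↔ (x4 ∨ x2) = False ↔ True = False
x4 ↔ x2 = True ↔ False = False
(x3 ↔ (x4 ∨ x2)) ↔ (x4 ↔ x2) = False ↔ False = True
x2 ∧ x3 = False ∧ False = False
x4 ⊕ x2 = True ⊕ False = True
¬(x4 ⊕ x2) = ¬True = False
x4 ⊕ x2 = True ⊕ False = True
(x4 ⊕ x2) → x3 = True → False = False
¬(x4 ⊕ x2) ⊕ ((x4 ⊕ x2) → x3) = False ⊕ False = False
x3 ∧ x2 = False ∧ False = False
(¬(x4 ⊕ x2) ⊕ ((x4 ⊕ x2) → x3)) → (x3 ∧ x2) = False → False = True
(x2 ∧ x3) ↔ ((¬(x4 ⊕ x2) ⊕ ((x4 ⊕ x2) → x3)) → (x3 ∧ x2)) = False ↔ True = False
((x3 ↔ (x4 ∨ x2)) ↔ (x4 ↔ x2)) → ((x2 ∧ x3) ↔ ((¬(x4 ⊕ x2) ⊕ ((x4 ⊕ x2) → x3)) → (x3 ∧ x2))) = True → False = False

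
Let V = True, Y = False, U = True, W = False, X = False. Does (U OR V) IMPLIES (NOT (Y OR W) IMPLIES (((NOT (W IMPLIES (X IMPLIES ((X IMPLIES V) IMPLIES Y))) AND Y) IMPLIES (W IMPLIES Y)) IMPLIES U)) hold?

True

U OR V = True OR True = True
Y OR W = False OR False = False
NOT (Y OR W) = NOT False = True
X IMPLIES V = False IMPLIES True = True
(X IMPLIES V) IMPLIES Y = True IMPLIES False = False
X IMPLIES ((X IMPLIES V) IMPLIES Y) = False IMPLIES False = True
W IMPLIES (X IMPLIES ((X IMPLIES V) IMPLIES Y)) = False IMPLIES True = True
NOT (W IMPLIES (X IMPLIES ((X IMPLIES V) IMPLIES Y))) = NOT True = False
NOT (W IMPLIES (X IMPLIES ((X IMPLIES V) IMPLIES Y))) AND Y = False AND False = False
W IMPLIES Y = False IMPLIES False = True
(NOT (W IMPLIES (X IMPLIES ((X IMPLIES V) IMPLIES Y))) AND Y) IMPLIES (W IMPLIES Y) = False IMPLIES True = True
((NOT (W IMPLIES (X IMPLIES ((X IMPLIES V) IMPLIES Y))) AND Y) IMPLIES (W IMPLIES Y)) IMPLIES U = True IMPLIES True = True
NOT (Y OR W) IMPLIES (((NOT (W IMPLIES (X IMPLIES ((X IMPLIES V) IMPLIES Y))) AND Y) IMPLIES (W IMPLIES Y)) IMPLIES U) = True IMPLIES True = True
(U OR V) IMPLIES (NOT (Y OR W) IMPLIES (((NOT (W IMPLIES (X IMPLIES ((X IMPLIES V) IMPLIES Y))) AND Y) IMPLIES (W IMPLIES Y)) IMPLIES U)) = True IMPLIES True = True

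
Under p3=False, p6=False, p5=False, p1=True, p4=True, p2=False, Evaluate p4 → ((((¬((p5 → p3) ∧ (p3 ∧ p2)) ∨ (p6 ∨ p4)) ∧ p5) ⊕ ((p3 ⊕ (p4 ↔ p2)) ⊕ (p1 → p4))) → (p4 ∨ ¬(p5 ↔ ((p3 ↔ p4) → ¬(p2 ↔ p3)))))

p5 → p3 = False → False = True
p3 ∧ p2 = False ∧ False = False
(p5 → p3) ∧ (p3 ∧ p2) = True ∧ False = False
¬((p5 → p3) ∧ (p3 ∧ p2)) = ¬False = True
p6 ∨ p4 = False ∨ True = True
¬((p5 → p3) ∧ (p3 ∧ p2)) ∨ (p6 ∨ p4) = True ∨ True = True
(¬((p5 → p3) ∧ (p3 ∧ p2)) ∨ (p6 ∨ p4)) ∧ p5 = True ∧ False = False
p4 ↔ p2 = True ↔ False = False
p3 ⊕ (p4 ↔ p2) = False ⊕ False = False
p1 → p4 = True → True = True
(p3 ⊕ (p4 ↔ p2)) ⊕ (p1 → p4) = False ⊕ True = True
((¬((p5 → p3) ∧ (p3 ∧ p2)) ∨ (p6 ∨ p4)) ∧ p5) ⊕ ((p3 ⊕ (p4 ↔ p2)) ⊕ (p1 → p4)) = False ⊕ True = True
p3 ↔ p4 = False ↔ True = False
p2 ↔ p3 = False ↔ False = True
¬(p2 ↔ p3) = ¬True = False
(p3 ↔ p4) → ¬(p2 ↔ p3) = False → False = True
p5 ↔ ((p3 ↔ p4) → ¬(p2 ↔ p3)) = False ↔ True = False
¬(p5 ↔ ((p3 ↔ p4) → ¬(p2 ↔ p3))) = ¬False = True
p4 ∨ ¬(p5 ↔ ((p3 ↔ p4) → ¬(p2 ↔ p3))) = True ∨ True = True
(((¬((p5 → p3) ∧ (p3 ∧ p2)) ∨ (p6 ∨ p4)) ∧ p5) ⊕ ((p3 ⊕ (p4 ↔ p2)) ⊕ (p1 → p4))) → (p4 ∨ ¬(p5 ↔ ((p3 ↔ p4) → ¬(p2 ↔ p3)))) = True → True = True
p4 → ((((¬((p5 → p3) ∧ (p3 ∧ p2)) ∨ (p6 ∨ p4)) ∧ p5) ⊕ ((p3 ⊕ (p4 ↔ p2)) ⊕ (p1 → p4))) → (p4 ∨ ¬(p5 ↔ ((p3 ↔ p4) → ¬(p2 ↔ p3))))) = True → True = True

True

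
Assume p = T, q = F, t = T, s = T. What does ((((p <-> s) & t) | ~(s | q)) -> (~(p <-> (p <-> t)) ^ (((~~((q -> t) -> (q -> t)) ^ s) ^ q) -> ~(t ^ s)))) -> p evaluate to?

p <-> s = T <-> T = T
(p <-> s) & t = T & T = T
s | q = T | F = T
~(s | q) = ~T = F
((p <-> s) & t) | ~(s | q) = T | F = T
p <-> t = T <-> T = T
p <-> (p <-> t) = T <-> T = T
~(p <-> (p <-> t)) = ~T = F
q -> t = F -> T = T
q -> t = F -> T = T
(q -> t) -> (q -> t) = T -> T = T
~((q -> t) -> (q -> t)) = ~T = F
~~((q -> t) -> (q -> t)) = ~F = T
~~((q -> t) -> (q -> t)) ^ s = T ^ T = F
(~~((q -> t) -> (q -> t)) ^ s) ^ q = F ^ F = F
t ^ s = T ^ T = F
~(t ^ s) = ~F = T
((~~((q -> t) -> (q -> t)) ^ s) ^ q) -> ~(t ^ s) = F -> T = T
~(p <-> (p <-> t)) ^ (((~~((q -> t) -> (q -> t)) ^ s) ^ q) -> ~(t ^ s)) = F ^ T = T
(((p <-> s) & t) | ~(s | q)) -> (~(p <-> (p <-> t)) ^ (((~~((q -> t) -> (q -> t)) ^ s) ^ q) -> ~(t ^ s))) = T -> T = T
((((p <-> s) & t) | ~(s | q)) -> (~(p <-> (p <-> t)) ^ (((~~((q -> t) -> (q -> t)) ^ s) ^ q) -> ~(t ^ s)))) -> p = T -> T = T

T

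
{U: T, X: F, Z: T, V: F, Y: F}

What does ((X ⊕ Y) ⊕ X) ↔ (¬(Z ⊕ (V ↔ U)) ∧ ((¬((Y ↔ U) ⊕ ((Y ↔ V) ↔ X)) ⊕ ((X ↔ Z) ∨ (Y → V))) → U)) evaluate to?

T

X ⊕ Y = F ⊕ F = F
(X ⊕ Y) ⊕ X = F ⊕ F = F
V ↔ U = F ↔ T = F
Z ⊕ (V ↔ U) = T ⊕ F = T
¬(Z ⊕ (V ↔ U)) = ¬T = F
Y ↔ U = F ↔ T = F
Y ↔ V = F ↔ F = T
(Y ↔ V) ↔ X = T ↔ F = F
(Y ↔ U) ⊕ ((Y ↔ V) ↔ X) = F ⊕ F = F
¬((Y ↔ U) ⊕ ((Y ↔ V) ↔ X)) = ¬F = T
X ↔ Z = F ↔ T = F
Y → V = F → F = T
(X ↔ Z) ∨ (Y → V) = F ∨ T = T
¬((Y ↔ U) ⊕ ((Y ↔ V) ↔ X)) ⊕ ((X ↔ Z) ∨ (Y → V)) = T ⊕ T = F
(¬((Y ↔ U) ⊕ ((Y ↔ V) ↔ X)) ⊕ ((X ↔ Z) ∨ (Y → V))) → U = F → T = T
¬(Z ⊕ (V ↔ U)) ∧ ((¬((Y ↔ U) ⊕ ((Y ↔ V) ↔ X)) ⊕ ((X ↔ Z) ∨ (Y → V))) → U) = F ∧ T = F
((X ⊕ Y) ⊕ X) ↔ (¬(Z ⊕ (V ↔ U)) ∧ ((¬((Y ↔ U) ⊕ ((Y ↔ V) ↔ X)) ⊕ ((X ↔ Z) ∨ (Y → V))) → U)) = F ↔ F = T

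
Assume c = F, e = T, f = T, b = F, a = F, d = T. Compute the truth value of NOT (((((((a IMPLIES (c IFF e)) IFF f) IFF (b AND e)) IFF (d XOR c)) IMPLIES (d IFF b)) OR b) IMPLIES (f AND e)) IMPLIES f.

T

Substituting c=F, e=T, f=T, b=F, a=F, d=T:
c IFF e = F IFF T = F
a IMPLIES (c IFF e) = F IMPLIES F = T
(a IMPLIES (c IFF e)) IFF f = T IFF T = T
b AND e = F AND T = F
((a IMPLIES (c IFF e)) IFF f) IFF (b AND e) = T IFF F = F
d XOR c = T XOR F = T
(((a IMPLIES (c IFF e)) IFF f) IFF (b AND e)) IFF (d XOR c) = F IFF T = F
d IFF b = T IFF F = F
((((a IMPLIES (c IFF e)) IFF f) IFF (b AND e)) IFF (d XOR c)) IMPLIES (d IFF b) = F IMPLIES F = T
(((((a IMPLIES (c IFF e)) IFF f) IFF (b AND e)) IFF (d XOR c)) IMPLIES (d IFF b)) OR b = T OR F = T
f AND e = T AND T = T
((((((a IMPLIES (c IFF e)) IFF f) IFF (b AND e)) IFF (d XOR c)) IMPLIES (d IFF b)) OR b) IMPLIES (f AND e) = T IMPLIES T = T
NOT (((((((a IMPLIES (c IFF e)) IFF f) IFF (b AND e)) IFF (d XOR c)) IMPLIES (d IFF b)) OR b) IMPLIES (f AND e)) = NOT T = F
NOT (((((((a IMPLIES (c IFF e)) IFF f) IFF (b AND e)) IFF (d XOR c)) IMPLIES (d IFF b)) OR b) IMPLIES (f AND e)) IMPLIES f = F IMPLIES T = T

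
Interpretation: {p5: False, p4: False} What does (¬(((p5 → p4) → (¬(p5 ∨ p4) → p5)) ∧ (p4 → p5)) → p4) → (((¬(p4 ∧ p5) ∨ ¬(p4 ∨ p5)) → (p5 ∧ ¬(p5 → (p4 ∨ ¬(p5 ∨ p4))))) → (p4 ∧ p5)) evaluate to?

Substituting p5=False, p4=False:
p5 → p4 = False → False = True
p5 ∨ p4 = False ∨ False = False
¬(p5 ∨ p4) = ¬False = True
¬(p5 ∨ p4) → p5 = True → False = False
(p5 → p4) → (¬(p5 ∨ p4) → p5) = True → False = False
p4 → p5 = False → False = True
((p5 → p4) → (¬(p5 ∨ p4) → p5)) ∧ (p4 → p5) = False ∧ True = False
¬(((p5 → p4) → (¬(p5 ∨ p4) → p5)) ∧ (p4 → p5)) = ¬False = True
¬(((p5 → p4) → (¬(p5 ∨ p4) → p5)) ∧ (p4 → p5)) → p4 = True → False = False
p4 ∧ p5 = False ∧ False = False
¬(p4 ∧ p5) = ¬False = True
p4 ∨ p5 = False ∨ False = False
¬(p4 ∨ p5) = ¬False = True
¬(p4 ∧ p5) ∨ ¬(p4 ∨ p5) = True ∨ True = True
p5 ∨ p4 = False ∨ False = False
¬(p5 ∨ p4) = ¬False = True
p4 ∨ ¬(p5 ∨ p4) = False ∨ True = True
p5 → (p4 ∨ ¬(p5 ∨ p4)) = False → True = True
¬(p5 → (p4 ∨ ¬(p5 ∨ p4))) = ¬True = False
p5 ∧ ¬(p5 → (p4 ∨ ¬(p5 ∨ p4))) = False ∧ False = False
(¬(p4 ∧ p5) ∨ ¬(p4 ∨ p5)) → (p5 ∧ ¬(p5 → (p4 ∨ ¬(p5 ∨ p4)))) = True → False = False
p4 ∧ p5 = False ∧ False = False
((¬(p4 ∧ p5) ∨ ¬(p4 ∨ p5)) → (p5 ∧ ¬(p5 → (p4 ∨ ¬(p5 ∨ p4))))) → (p4 ∧ p5) = False → False = True
(¬(((p5 → p4) → (¬(p5 ∨ p4) → p5)) ∧ (p4 → p5)) → p4) → (((¬(p4 ∧ p5) ∨ ¬(p4 ∨ p5)) → (p5 ∧ ¬(p5 → (p4 ∨ ¬(p5 ∨ p4))))) → (p4 ∧ p5)) = False → True = True

True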